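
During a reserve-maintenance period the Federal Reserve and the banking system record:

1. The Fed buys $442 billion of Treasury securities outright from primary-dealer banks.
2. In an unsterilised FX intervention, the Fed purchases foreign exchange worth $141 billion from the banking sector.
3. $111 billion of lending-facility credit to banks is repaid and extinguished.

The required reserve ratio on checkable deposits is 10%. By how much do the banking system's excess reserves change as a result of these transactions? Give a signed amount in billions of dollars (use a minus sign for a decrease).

OMO purchase (from banks) $442 billion: reserves +$442B, deposits 0.
FX purchase $141 billion: reserves +$141B, deposits 0.
Discount-window repayment $111 billion: reserves −$111B, deposits 0.
Totals: Δreserves = +$472B, Δdeposits = 0.
Δrequired reserves = 10% × 0 = 0.
Δexcess reserves = Δreserves − Δrequired = +$472B − (0) = +$472 billion.

+$472 billion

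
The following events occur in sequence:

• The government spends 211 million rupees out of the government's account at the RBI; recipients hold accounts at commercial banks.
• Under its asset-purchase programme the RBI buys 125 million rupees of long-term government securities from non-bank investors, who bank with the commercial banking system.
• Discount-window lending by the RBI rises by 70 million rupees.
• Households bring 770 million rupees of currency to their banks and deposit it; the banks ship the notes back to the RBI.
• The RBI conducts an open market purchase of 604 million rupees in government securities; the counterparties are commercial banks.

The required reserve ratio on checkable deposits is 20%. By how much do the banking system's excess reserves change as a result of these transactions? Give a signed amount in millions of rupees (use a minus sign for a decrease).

+1558.8 million

Government spending 211 million rupees: reserves +211M, deposits +211M.
Asset purchase (from non-banks) 125 million rupees: reserves +125M, deposits +125M.
Discount-window loan 70 million rupees: reserves +70M, deposits 0.
Currency deposit 770 million rupees: reserves +770M, deposits +770M.
OMO purchase (from banks) 604 million rupees: reserves +604M, deposits 0.
Totals: Δreserves = +1780M, Δdeposits = +1106M.
Δrequired reserves = 20% × +1106M = +221.2M.
Δexcess reserves = Δreserves − Δrequired = +1780M − (+221.2M) = +1558.8 million.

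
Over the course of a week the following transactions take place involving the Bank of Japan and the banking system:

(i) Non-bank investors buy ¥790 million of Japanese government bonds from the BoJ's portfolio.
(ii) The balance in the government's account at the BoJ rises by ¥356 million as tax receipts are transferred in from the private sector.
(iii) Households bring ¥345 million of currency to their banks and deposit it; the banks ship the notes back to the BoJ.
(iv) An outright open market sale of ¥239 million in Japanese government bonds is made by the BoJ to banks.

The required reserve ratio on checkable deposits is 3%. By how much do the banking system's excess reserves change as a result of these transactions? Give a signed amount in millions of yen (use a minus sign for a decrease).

Asset sale (to non-banks) ¥790 million: reserves −¥790M, deposits −¥790M.
Government account inflow ¥356 million: reserves −¥356M, deposits −¥356M.
Currency deposit ¥345 million: reserves +¥345M, deposits +¥345M.
OMO sale (to banks) ¥239 million: reserves −¥239M, deposits 0.
Totals: Δreserves = −¥1040M, Δdeposits = −¥801M.
Δrequired reserves = 3% × −¥801M = −¥24.03M.
Δexcess reserves = Δreserves − Δrequired = −¥1040M − (−¥24.03M) = -¥1015.97 million.

-¥1015.97 million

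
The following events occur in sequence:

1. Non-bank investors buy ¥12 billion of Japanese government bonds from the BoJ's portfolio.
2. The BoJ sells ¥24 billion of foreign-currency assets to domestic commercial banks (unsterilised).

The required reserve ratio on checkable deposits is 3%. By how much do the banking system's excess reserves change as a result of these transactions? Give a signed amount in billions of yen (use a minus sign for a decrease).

-¥35.64 billion

Asset sale (to non-banks) ¥12 billion: reserves −¥12B, deposits −¥12B.
FX sale ¥24 billion: reserves −¥24B, deposits 0.
Totals: Δreserves = −¥36B, Δdeposits = −¥12B.
Δrequired reserves = 3% × −¥12B = −¥0.36B.
Δexcess reserves = Δreserves − Δrequired = −¥36B − (−¥0.36B) = -¥35.64 billion.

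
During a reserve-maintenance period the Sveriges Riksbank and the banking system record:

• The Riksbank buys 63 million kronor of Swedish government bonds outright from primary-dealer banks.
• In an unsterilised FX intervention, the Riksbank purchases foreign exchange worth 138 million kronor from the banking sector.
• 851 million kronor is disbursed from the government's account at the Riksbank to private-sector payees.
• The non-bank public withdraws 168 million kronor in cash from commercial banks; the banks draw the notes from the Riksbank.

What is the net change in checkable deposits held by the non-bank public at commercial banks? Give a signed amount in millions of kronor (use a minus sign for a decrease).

OMO purchase (from banks) 63 million kronor: the counterparty is a bank, so public deposits are unchanged → 0.
FX purchase 138 million kronor: the counterparty is a bank, so public deposits are unchanged → 0.
Government spending 851 million kronor: non-bank counterparties' bank balances rise → +851M.
Currency withdrawal 168 million kronor: non-bank counterparties' bank balances fall → −168M.
Net: 0 + 0 + 851 − 168 = +683 million.

+683 million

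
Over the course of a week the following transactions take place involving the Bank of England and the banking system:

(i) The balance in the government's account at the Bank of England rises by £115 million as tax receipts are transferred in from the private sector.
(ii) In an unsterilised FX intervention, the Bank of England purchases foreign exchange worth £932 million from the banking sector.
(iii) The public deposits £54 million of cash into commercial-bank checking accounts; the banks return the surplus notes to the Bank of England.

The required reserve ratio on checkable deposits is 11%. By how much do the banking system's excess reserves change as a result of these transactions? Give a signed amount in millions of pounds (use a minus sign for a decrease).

+£877.71 million

Government account inflow £115 million: reserves −£115M, deposits −£115M.
FX purchase £932 million: reserves +£932M, deposits 0.
Currency deposit £54 million: reserves +£54M, deposits +£54M.
Totals: Δreserves = +£871M, Δdeposits = −£61M.
Δrequired reserves = 11% × −£61M = −£6.71M.
Δexcess reserves = Δreserves − Δrequired = +£871M − (−£6.71M) = +£877.71 million.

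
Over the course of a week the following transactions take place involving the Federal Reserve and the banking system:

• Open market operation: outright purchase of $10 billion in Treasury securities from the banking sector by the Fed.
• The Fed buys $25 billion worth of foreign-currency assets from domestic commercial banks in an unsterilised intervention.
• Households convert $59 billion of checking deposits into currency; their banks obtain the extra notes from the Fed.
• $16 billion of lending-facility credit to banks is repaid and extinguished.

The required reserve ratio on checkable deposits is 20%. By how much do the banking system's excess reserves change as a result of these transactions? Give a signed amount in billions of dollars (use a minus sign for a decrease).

-$28.2 billion

OMO purchase (from banks) $10 billion: reserves +$10B, deposits 0.
FX purchase $25 billion: reserves +$25B, deposits 0.
Currency withdrawal $59 billion: reserves −$59B, deposits −$59B.
Discount-window repayment $16 billion: reserves −$16B, deposits 0.
Totals: Δreserves = −$40B, Δdeposits = −$59B.
Δrequired reserves = 20% × −$59B = −$11.8B.
Δexcess reserves = Δreserves − Δrequired = −$40B − (−$11.8B) = -$28.2 billion.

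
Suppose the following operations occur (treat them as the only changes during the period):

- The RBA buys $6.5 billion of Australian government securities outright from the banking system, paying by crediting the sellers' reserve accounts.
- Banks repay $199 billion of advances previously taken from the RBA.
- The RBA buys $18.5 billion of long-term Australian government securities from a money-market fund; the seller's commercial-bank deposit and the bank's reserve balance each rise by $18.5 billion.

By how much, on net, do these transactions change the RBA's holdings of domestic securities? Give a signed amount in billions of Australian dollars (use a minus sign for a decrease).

OMO purchase (from banks) $6.5 billion: securities added to the RBA's portfolio → +$6.5B.
Discount-window repayment $199 billion: the RBA's securities portfolio is untouched → 0.
Asset purchase (from non-banks) $18.5 billion: securities added to the RBA's portfolio → +$18.5B.
Net: 6.5 + 0 + 18.5 = +$25 billion.

+$25 billion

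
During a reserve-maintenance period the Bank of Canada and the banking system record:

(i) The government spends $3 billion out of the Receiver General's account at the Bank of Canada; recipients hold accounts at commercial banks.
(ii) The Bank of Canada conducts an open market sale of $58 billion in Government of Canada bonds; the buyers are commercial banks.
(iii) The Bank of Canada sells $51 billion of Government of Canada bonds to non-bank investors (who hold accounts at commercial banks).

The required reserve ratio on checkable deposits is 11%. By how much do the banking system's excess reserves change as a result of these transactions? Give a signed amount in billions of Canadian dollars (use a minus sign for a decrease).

Government spending $3 billion: reserves +$3B, deposits +$3B.
OMO sale (to banks) $58 billion: reserves −$58B, deposits 0.
Asset sale (to non-banks) $51 billion: reserves −$51B, deposits −$51B.
Totals: Δreserves = −$106B, Δdeposits = −$48B.
Δrequired reserves = 11% × −$48B = −$5.28B.
Δexcess reserves = Δreserves − Δrequired = −$106B − (−$5.28B) = -$100.72 billion.

-$100.72 billion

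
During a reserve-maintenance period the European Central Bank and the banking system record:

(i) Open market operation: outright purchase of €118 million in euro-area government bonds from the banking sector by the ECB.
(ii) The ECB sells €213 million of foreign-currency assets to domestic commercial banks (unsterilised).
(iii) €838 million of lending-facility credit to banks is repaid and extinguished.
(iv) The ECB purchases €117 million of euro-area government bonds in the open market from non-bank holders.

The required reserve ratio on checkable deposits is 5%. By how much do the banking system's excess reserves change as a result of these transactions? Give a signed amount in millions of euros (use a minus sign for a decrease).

OMO purchase (from banks) €118 million: reserves +€118M, deposits 0.
FX sale €213 million: reserves −€213M, deposits 0.
Discount-window repayment €838 million: reserves −€838M, deposits 0.
Asset purchase (from non-banks) €117 million: reserves +€117M, deposits +€117M.
Totals: Δreserves = −€816M, Δdeposits = +€117M.
Δrequired reserves = 5% × +€117M = +€5.85M.
Δexcess reserves = Δreserves − Δrequired = −€816M − (+€5.85M) = -€821.85 million.

-€821.85 million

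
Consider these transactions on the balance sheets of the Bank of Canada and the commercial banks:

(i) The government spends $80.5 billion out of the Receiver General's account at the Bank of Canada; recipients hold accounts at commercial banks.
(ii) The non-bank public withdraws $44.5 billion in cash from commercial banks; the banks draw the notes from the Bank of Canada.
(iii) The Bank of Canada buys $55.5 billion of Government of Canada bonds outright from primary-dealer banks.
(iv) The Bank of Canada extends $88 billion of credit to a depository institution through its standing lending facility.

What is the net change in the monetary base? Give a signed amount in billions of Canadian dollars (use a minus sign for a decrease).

+$224 billion

Government spending $80.5 billion: a non-base liability converts back to reserves → +$80.5B.
Currency withdrawal $44.5 billion: just a shift between currency and reserves — both are base money → 0.
OMO purchase (from banks) $55.5 billion: Bank of Canada balance sheet expands → +$55.5B.
Discount-window loan $88 billion: Bank of Canada balance sheet expands → +$88B.
Net: 80.5 + 0 + 55.5 + 88 = +$224 billion.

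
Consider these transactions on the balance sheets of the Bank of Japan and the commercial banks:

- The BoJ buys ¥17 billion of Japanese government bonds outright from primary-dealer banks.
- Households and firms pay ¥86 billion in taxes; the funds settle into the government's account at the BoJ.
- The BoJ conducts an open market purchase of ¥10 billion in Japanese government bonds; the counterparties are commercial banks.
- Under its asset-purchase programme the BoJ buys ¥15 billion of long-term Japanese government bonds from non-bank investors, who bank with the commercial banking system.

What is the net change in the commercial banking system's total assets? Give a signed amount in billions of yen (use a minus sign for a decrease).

-¥71 billion

OMO purchase (from banks) ¥17 billion: just an asset swap on bank balance sheets → 0.
Government account inflow ¥86 billion: bank balance sheets shrink → −¥86B.
OMO purchase (from banks) ¥10 billion: just an asset swap on bank balance sheets → 0.
Asset purchase (from non-banks) ¥15 billion: bank balance sheets expand → +¥15B.
Net: 0 − 86 + 0 + 15 = -¥71 billion.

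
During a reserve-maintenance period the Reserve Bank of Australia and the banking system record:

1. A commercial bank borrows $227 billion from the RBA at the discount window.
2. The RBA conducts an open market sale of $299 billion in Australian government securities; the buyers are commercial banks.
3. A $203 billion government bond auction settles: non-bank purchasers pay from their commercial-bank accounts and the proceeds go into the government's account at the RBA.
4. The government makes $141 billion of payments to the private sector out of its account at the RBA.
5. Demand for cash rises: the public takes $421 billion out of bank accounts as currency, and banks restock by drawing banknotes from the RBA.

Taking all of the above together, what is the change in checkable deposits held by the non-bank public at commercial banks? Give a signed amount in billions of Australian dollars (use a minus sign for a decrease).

RBA balance sheet:
  Assets:      Securities −$299B, Loans to banks +$227B
  Liabilities: Bank reserves −$555B, Currency in circulation +$421B, Government deposits +$62B
Commercial banking system:
  Assets:      Reserves at CB −$555B, Securities +$299B
  Liabilities: Checkable deposits −$483B, Borrowings from CB +$227B
So the change in checkable deposits held by the non-bank public at commercial banks is -$483 billion.

-$483 billion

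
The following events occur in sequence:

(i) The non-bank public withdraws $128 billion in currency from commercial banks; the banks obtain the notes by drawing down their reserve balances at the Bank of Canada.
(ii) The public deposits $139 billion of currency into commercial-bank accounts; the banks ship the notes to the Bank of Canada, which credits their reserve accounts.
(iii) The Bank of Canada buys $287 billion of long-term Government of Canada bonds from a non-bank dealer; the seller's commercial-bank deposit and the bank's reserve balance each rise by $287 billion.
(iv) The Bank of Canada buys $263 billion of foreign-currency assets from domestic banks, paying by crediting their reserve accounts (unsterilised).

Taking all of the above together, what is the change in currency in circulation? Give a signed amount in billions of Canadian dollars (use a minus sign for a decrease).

-$11 billion

Bank of Canada balance sheet:
  Assets:      Securities +$287B, Foreign assets +$263B
  Liabilities: Bank reserves +$561B, Currency in circulation −$11B
Commercial banking system:
  Assets:      Reserves at CB +$561B, Foreign assets −$263B
  Liabilities: Checkable deposits +$298B
So the change in currency in circulation is -$11 billion.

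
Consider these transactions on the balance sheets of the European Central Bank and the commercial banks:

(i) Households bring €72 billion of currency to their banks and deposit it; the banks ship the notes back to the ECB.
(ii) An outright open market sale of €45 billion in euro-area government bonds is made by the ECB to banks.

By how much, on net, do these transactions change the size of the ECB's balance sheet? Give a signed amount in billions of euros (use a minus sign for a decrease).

-€45 billion

ECB balance sheet:
  Assets:      Securities −€45B
  Liabilities: Bank reserves +€27B, Currency in circulation −€72B
Commercial banking system:
  Assets:      Reserves at CB +€27B, Securities +€45B
  Liabilities: Checkable deposits +€72B
Change in total ECB assets = -€45 billion.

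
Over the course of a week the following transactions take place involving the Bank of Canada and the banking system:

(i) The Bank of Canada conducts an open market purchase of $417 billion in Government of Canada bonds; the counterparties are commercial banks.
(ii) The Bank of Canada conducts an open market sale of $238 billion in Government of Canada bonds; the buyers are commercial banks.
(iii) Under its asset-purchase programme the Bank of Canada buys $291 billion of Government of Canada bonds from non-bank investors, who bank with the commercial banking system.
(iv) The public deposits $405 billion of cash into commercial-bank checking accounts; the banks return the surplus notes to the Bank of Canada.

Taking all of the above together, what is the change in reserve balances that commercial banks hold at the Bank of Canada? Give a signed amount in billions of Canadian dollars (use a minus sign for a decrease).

OMO purchase (from banks) $417 billion: the Bank of Canada pays by crediting reserve accounts → +$417B.
OMO sale (to banks) $238 billion: the buying banks pay out of their reserve balances → −$238B.
Asset purchase (from non-banks) $291 billion: the Bank of Canada pays by crediting reserve accounts → +$291B.
Currency deposit $405 billion: returned notes are swapped for reserve credit → +$405B.
Net: 417 − 238 + 291 + 405 = +$875 billion.

+$875 billion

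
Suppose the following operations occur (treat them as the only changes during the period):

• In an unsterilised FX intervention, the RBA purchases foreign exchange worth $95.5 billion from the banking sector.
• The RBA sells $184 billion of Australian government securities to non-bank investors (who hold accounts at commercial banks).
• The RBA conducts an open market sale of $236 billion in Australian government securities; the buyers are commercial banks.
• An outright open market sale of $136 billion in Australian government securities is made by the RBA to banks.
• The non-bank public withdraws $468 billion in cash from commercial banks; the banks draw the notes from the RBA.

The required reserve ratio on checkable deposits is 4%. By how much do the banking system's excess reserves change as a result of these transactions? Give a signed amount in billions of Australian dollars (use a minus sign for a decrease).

FX purchase $95.5 billion: reserves +$95.5B, deposits 0.
Asset sale (to non-banks) $184 billion: reserves −$184B, deposits −$184B.
OMO sale (to banks) $236 billion: reserves −$236B, deposits 0.
OMO sale (to banks) $136 billion: reserves −$136B, deposits 0.
Currency withdrawal $468 billion: reserves −$468B, deposits −$468B.
Totals: Δreserves = −$928.5B, Δdeposits = −$652B.
Δrequired reserves = 4% × −$652B = −$26.08B.
Δexcess reserves = Δreserves − Δrequired = −$928.5B − (−$26.08B) = -$902.42 billion.

-$902.42 billion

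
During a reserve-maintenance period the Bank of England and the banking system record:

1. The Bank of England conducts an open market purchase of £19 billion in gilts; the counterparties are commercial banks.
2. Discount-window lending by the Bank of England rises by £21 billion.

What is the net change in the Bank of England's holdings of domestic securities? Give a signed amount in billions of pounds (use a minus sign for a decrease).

+£19 billion

OMO purchase (from banks) £19 billion: securities added to the Bank of England's portfolio → +£19B.
Discount-window loan £21 billion: the Bank of England's securities portfolio is untouched → 0.
Net: 19 + 0 = +£19 billion.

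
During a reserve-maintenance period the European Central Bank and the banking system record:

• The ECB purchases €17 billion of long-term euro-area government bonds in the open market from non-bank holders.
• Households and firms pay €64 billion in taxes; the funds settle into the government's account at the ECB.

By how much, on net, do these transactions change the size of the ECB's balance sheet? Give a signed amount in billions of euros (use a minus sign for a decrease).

+€17 billion

ECB balance sheet:
  Assets:      Securities +€17B
  Liabilities: Bank reserves −€47B, Government deposits +€64B
Change in total ECB assets = +€17 billion.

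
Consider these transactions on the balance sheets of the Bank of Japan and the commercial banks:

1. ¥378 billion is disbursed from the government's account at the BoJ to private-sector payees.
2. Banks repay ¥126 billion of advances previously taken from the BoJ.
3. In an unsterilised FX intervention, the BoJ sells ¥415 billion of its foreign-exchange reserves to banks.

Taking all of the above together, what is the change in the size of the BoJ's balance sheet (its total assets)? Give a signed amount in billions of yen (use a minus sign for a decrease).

BoJ balance sheet:
  Assets:      Loans to banks −¥126B, Foreign assets −¥415B
  Liabilities: Bank reserves −¥163B, Government deposits −¥378B
Commercial banking system:
  Assets:      Reserves at CB −¥163B, Foreign assets +¥415B
  Liabilities: Checkable deposits +¥378B, Borrowings from CB −¥126B
Change in total BoJ assets = -¥541 billion.

-¥541 billion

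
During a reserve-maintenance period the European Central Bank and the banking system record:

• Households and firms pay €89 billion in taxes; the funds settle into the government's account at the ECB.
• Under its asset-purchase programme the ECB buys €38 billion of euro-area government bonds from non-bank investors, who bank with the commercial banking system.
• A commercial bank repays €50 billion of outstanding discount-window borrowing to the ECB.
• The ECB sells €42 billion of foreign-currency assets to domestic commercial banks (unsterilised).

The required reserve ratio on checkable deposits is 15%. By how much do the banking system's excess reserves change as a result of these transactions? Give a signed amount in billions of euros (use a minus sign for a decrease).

Government account inflow €89 billion: reserves −€89B, deposits −€89B.
Asset purchase (from non-banks) €38 billion: reserves +€38B, deposits +€38B.
Discount-window repayment €50 billion: reserves −€50B, deposits 0.
FX sale €42 billion: reserves −€42B, deposits 0.
Totals: Δreserves = −€143B, Δdeposits = −€51B.
Δrequired reserves = 15% × −€51B = −€7.65B.
Δexcess reserves = Δreserves − Δrequired = −€143B − (−€7.65B) = -€135.35 billion.

-€135.35 billion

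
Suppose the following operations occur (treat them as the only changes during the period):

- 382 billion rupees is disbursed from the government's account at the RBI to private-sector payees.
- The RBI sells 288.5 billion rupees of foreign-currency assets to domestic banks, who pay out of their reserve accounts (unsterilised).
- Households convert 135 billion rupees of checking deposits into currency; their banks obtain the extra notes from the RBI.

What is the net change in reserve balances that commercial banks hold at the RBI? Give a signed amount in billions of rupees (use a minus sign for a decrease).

-41.5 billion

RBI balance sheet:
  Assets:      Foreign assets −288.5B
  Liabilities: Bank reserves −41.5B, Currency in circulation +135B, Government deposits −382B
So the change in reserve balances that commercial banks hold at the RBI is -41.5 billion.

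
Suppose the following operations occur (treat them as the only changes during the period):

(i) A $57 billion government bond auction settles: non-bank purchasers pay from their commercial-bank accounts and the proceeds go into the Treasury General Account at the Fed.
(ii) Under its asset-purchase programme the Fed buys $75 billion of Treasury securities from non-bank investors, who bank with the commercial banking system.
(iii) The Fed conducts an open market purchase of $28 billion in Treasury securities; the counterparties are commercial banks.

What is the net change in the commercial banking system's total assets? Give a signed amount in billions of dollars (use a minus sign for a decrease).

Fed balance sheet:
  Assets:      Securities +$103B
  Liabilities: Bank reserves +$46B, Government deposits +$57B
Commercial banking system:
  Assets:      Reserves at CB +$46B, Securities −$28B
  Liabilities: Checkable deposits +$18B
Change in total bank assets = +$18 billion.

+$18 billion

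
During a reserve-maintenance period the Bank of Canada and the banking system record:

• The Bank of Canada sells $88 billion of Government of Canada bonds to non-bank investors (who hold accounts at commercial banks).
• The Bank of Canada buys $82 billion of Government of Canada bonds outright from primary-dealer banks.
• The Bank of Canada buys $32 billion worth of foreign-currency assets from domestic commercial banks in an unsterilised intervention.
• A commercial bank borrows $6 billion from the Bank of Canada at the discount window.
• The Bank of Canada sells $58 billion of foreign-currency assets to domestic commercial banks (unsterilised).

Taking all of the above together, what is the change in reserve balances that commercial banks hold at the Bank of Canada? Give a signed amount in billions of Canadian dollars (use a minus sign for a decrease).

-$26 billion

Bank of Canada balance sheet:
  Assets:      Securities −$6B, Loans to banks +$6B, Foreign assets −$26B
  Liabilities: Bank reserves −$26B
Commercial banking system:
  Assets:      Reserves at CB −$26B, Securities −$82B, Foreign assets +$26B
  Liabilities: Checkable deposits −$88B, Borrowings from CB +$6B
So the change in reserve balances that commercial banks hold at the Bank of Canada is -$26 billion.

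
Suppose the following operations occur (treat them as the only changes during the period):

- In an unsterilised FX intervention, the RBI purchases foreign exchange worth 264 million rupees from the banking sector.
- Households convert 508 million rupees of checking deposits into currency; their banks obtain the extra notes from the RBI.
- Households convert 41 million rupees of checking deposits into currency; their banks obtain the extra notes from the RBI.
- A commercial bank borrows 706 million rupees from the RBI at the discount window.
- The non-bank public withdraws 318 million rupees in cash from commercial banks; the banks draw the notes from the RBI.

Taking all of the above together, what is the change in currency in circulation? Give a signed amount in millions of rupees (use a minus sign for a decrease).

+867 million

RBI balance sheet:
  Assets:      Loans to banks +706M, Foreign assets +264M
  Liabilities: Bank reserves +103M, Currency in circulation +867M
Commercial banking system:
  Assets:      Reserves at CB +103M, Foreign assets −264M
  Liabilities: Checkable deposits −867M, Borrowings from CB +706M
So the change in currency in circulation is +867 million.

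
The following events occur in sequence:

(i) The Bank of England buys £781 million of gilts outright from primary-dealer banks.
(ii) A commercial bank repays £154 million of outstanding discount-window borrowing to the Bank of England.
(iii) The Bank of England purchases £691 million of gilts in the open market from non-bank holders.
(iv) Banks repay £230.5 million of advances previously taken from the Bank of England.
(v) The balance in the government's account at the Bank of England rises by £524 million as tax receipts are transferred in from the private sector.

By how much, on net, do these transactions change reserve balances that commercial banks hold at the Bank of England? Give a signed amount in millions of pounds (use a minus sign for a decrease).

OMO purchase (from banks) £781 million: the Bank of England pays by crediting reserve accounts → +£781M.
Discount-window repayment £154 million: repayment is debited from reserves → −£154M.
Asset purchase (from non-banks) £691 million: the Bank of England pays by crediting reserve accounts → +£691M.
Discount-window repayment £230.5 million: repayment is debited from reserves → −£230.5M.
Government account inflow £524 million: funds move from bank reserves into the government account → −£524M.
Net: 781 − 154 + 691 − 230.5 − 524 = +£563.5 million.

+£563.5 million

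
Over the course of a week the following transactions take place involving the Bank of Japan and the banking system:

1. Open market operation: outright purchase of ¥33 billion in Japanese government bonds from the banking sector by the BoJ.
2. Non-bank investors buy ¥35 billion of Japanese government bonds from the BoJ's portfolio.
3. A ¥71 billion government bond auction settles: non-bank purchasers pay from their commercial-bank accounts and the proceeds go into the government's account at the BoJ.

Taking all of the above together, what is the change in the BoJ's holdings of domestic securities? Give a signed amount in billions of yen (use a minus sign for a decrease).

OMO purchase (from banks) ¥33 billion: securities added to the BoJ's portfolio → +¥33B.
Asset sale (to non-banks) ¥35 billion: securities removed from the BoJ's portfolio → −¥35B.
Government account inflow ¥71 billion: the BoJ's securities portfolio is untouched → 0.
Net: 33 − 35 + 0 = -¥2 billion.

-¥2 billion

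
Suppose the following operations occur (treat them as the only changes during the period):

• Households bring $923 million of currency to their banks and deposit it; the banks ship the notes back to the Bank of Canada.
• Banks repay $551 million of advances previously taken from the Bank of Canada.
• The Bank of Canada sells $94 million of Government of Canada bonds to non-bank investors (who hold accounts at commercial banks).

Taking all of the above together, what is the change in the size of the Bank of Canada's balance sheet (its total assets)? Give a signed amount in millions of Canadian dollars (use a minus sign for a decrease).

-$645 million

Bank of Canada balance sheet:
  Assets:      Securities −$94M, Loans to banks −$551M
  Liabilities: Bank reserves +$278M, Currency in circulation −$923M
Change in total Bank of Canada assets = -$645 million.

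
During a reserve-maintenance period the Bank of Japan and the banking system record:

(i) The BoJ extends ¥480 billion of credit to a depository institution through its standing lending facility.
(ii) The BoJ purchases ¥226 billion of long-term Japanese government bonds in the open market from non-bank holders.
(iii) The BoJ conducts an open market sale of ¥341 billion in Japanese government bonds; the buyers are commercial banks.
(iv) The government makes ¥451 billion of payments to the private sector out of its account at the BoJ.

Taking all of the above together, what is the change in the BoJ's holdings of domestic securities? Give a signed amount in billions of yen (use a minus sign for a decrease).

Discount-window loan ¥480 billion: the BoJ's securities portfolio is untouched → 0.
Asset purchase (from non-banks) ¥226 billion: securities added to the BoJ's portfolio → +¥226B.
OMO sale (to banks) ¥341 billion: securities removed from the BoJ's portfolio → −¥341B.
Government spending ¥451 billion: the BoJ's securities portfolio is untouched → 0.
Net: 0 + 226 − 341 + 0 = -¥115 billion.

-¥115 billion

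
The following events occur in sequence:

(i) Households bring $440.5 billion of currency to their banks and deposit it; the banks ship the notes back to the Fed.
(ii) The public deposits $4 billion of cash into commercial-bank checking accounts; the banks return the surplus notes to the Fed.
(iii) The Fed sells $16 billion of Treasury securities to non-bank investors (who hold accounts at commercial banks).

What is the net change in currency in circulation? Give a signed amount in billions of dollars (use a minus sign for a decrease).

-$444.5 billion

Fed balance sheet:
  Assets:      Securities −$16B
  Liabilities: Bank reserves +$428.5B, Currency in circulation −$444.5B
Commercial banking system:
  Assets:      Reserves at CB +$428.5B
  Liabilities: Checkable deposits +$428.5B
So the change in currency in circulation is -$444.5 billion.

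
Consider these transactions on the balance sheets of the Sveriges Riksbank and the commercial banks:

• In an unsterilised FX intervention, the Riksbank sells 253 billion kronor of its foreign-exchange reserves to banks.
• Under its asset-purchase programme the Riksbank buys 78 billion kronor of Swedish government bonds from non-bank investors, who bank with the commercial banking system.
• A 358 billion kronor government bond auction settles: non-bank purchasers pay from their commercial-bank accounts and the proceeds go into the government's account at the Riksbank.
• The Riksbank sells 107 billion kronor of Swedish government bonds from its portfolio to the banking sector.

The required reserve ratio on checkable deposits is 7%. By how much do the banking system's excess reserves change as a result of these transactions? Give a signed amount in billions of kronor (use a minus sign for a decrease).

FX sale 253 billion kronor: reserves −253B, deposits 0.
Asset purchase (from non-banks) 78 billion kronor: reserves +78B, deposits +78B.
Government account inflow 358 billion kronor: reserves −358B, deposits −358B.
OMO sale (to banks) 107 billion kronor: reserves −107B, deposits 0.
Totals: Δreserves = −640B, Δdeposits = −280B.
Δrequired reserves = 7% × −280B = −19.6B.
Δexcess reserves = Δreserves − Δrequired = −640B − (−19.6B) = -620.4 billion.

-620.4 billion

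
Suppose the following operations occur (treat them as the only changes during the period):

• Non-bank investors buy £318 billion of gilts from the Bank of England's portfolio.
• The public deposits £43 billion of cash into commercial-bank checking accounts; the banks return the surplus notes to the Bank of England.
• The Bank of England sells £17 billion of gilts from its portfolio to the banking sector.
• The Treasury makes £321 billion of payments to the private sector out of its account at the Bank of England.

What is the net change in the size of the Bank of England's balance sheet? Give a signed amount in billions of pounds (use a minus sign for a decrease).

Asset sale (to non-banks) £318 billion: a Bank of England asset is shed → −£318B.
Currency deposit £43 billion: only the composition of liabilities changes → 0.
OMO sale (to banks) £17 billion: a Bank of England asset is shed → −£17B.
Government spending £321 billion: only the composition of liabilities changes → 0.
Net: −318 + 0 − 17 + 0 = -£335 billion.

-£335 billion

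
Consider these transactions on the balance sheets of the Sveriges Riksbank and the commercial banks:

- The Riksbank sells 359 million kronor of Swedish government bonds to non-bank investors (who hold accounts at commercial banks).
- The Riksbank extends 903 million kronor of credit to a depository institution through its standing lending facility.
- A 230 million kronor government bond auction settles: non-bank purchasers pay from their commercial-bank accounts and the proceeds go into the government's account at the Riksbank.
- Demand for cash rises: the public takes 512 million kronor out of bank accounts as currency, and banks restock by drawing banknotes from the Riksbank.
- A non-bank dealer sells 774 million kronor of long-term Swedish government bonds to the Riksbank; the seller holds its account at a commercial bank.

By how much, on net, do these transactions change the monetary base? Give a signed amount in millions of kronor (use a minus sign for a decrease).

Riksbank balance sheet:
  Assets:      Securities +415M, Loans to banks +903M
  Liabilities: Bank reserves +576M, Currency in circulation +512M, Government deposits +230M
Monetary base = currency + reserves: +512M + (+576M) = +1088 million.

+1088 million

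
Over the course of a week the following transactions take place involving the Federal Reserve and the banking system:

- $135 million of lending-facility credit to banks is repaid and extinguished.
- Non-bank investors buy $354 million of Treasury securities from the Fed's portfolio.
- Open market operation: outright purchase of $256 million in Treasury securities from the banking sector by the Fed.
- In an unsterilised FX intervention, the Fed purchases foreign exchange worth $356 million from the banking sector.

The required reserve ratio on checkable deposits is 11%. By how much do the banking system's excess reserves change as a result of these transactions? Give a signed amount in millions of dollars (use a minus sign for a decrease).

Discount-window repayment $135 million: reserves −$135M, deposits 0.
Asset sale (to non-banks) $354 million: reserves −$354M, deposits −$354M.
OMO purchase (from banks) $256 million: reserves +$256M, deposits 0.
FX purchase $356 million: reserves +$356M, deposits 0.
Totals: Δreserves = +$123M, Δdeposits = −$354M.
Δrequired reserves = 11% × −$354M = −$38.94M.
Δexcess reserves = Δreserves − Δrequired = +$123M − (−$38.94M) = +$161.94 million.

+$161.94 million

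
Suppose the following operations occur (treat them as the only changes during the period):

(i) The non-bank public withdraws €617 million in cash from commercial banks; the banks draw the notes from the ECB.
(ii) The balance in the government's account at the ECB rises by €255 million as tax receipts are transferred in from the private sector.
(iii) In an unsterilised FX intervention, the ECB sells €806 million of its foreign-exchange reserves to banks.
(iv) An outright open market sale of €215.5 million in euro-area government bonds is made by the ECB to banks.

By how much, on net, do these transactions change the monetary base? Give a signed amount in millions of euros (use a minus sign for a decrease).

ECB balance sheet:
  Assets:      Securities −€215.5M, Foreign assets −€806M
  Liabilities: Bank reserves −€1893.5M, Currency in circulation +€617M, Government deposits +€255M
Monetary base = currency + reserves: +€617M + (−€1893.5M) = -€1276.5 million.

-€1276.5 million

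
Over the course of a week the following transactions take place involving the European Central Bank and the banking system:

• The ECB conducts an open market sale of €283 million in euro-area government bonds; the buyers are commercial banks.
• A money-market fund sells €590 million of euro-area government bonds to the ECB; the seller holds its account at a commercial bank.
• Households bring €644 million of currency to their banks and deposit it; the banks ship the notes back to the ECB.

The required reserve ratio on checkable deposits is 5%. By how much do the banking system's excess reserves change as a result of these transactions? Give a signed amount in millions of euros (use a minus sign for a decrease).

+€889.3 million

OMO sale (to banks) €283 million: reserves −€283M, deposits 0.
Asset purchase (from non-banks) €590 million: reserves +€590M, deposits +€590M.
Currency deposit €644 million: reserves +€644M, deposits +€644M.
Totals: Δreserves = +€951M, Δdeposits = +€1234M.
Δrequired reserves = 5% × +€1234M = +€61.7M.
Δexcess reserves = Δreserves − Δrequired = +€951M − (+€61.7M) = +€889.3 million.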